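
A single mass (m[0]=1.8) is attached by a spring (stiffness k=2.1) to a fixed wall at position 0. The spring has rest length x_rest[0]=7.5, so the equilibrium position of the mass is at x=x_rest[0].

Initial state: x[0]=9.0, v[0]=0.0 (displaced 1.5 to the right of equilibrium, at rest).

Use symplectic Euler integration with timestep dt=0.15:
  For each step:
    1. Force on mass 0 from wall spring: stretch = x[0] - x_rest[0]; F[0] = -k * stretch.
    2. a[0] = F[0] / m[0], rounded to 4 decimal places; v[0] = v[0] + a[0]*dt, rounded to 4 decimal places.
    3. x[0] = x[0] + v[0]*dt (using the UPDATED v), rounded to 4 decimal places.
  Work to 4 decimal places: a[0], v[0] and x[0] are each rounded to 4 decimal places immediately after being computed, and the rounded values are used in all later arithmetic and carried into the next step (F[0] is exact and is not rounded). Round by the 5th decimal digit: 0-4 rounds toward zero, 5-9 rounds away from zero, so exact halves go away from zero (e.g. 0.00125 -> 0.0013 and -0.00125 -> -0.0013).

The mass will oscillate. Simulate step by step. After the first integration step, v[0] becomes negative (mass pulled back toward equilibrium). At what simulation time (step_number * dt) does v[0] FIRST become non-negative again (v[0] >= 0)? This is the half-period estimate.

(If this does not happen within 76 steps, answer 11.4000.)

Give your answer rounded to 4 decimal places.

Answer: 3.0000

Derivation:
Step 0: x=[9.0000] v=[0.0000]
Step 1: x=[8.9606] v=[-0.2625]
Step 2: x=[8.8829] v=[-0.5181]
Step 3: x=[8.7689] v=[-0.7601]
Step 4: x=[8.6216] v=[-0.9822]
Step 5: x=[8.4448] v=[-1.1785]
Step 6: x=[8.2432] v=[-1.3438]
Step 7: x=[8.0221] v=[-1.4739]
Step 8: x=[7.7873] v=[-1.5653]
Step 9: x=[7.5450] v=[-1.6156]
Step 10: x=[7.3015] v=[-1.6235]
Step 11: x=[7.0632] v=[-1.5888]
Step 12: x=[6.8363] v=[-1.5124]
Step 13: x=[6.6269] v=[-1.3963]
Step 14: x=[6.4404] v=[-1.2435]
Step 15: x=[6.2817] v=[-1.0581]
Step 16: x=[6.1550] v=[-0.8449]
Step 17: x=[6.0636] v=[-0.6095]
Step 18: x=[6.0099] v=[-0.3581]
Step 19: x=[5.9953] v=[-0.0973]
Step 20: x=[6.0202] v=[0.1660]
First v>=0 after going negative at step 20, time=3.0000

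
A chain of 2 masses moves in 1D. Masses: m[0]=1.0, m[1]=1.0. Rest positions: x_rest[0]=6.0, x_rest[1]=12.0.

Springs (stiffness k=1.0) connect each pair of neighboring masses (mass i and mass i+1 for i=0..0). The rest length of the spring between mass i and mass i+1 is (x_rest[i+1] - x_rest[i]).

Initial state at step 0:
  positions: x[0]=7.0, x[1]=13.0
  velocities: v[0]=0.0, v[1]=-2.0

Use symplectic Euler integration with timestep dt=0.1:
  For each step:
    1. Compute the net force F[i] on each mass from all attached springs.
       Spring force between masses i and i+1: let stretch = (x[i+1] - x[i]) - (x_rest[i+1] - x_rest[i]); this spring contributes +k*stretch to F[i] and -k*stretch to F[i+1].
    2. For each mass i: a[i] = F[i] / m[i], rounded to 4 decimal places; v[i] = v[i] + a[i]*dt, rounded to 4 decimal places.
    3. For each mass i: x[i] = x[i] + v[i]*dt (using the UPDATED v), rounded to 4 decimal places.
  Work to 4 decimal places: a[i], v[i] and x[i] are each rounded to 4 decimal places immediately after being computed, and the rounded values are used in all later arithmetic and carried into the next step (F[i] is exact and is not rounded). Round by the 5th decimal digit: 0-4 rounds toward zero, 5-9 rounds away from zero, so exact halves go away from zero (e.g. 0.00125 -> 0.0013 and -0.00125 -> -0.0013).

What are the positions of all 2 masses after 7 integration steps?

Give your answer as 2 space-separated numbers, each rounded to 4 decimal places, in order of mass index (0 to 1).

Answer: 6.8929 11.7071

Derivation:
Step 0: x=[7.0000 13.0000] v=[0.0000 -2.0000]
Step 1: x=[7.0000 12.8000] v=[0.0000 -2.0000]
Step 2: x=[6.9980 12.6020] v=[-0.0200 -1.9800]
Step 3: x=[6.9920 12.4080] v=[-0.0596 -1.9404]
Step 4: x=[6.9802 12.2198] v=[-0.1180 -1.8820]
Step 5: x=[6.9608 12.0392] v=[-0.1940 -1.8060]
Step 6: x=[6.9322 11.8678] v=[-0.2862 -1.7138]
Step 7: x=[6.8929 11.7071] v=[-0.3926 -1.6074]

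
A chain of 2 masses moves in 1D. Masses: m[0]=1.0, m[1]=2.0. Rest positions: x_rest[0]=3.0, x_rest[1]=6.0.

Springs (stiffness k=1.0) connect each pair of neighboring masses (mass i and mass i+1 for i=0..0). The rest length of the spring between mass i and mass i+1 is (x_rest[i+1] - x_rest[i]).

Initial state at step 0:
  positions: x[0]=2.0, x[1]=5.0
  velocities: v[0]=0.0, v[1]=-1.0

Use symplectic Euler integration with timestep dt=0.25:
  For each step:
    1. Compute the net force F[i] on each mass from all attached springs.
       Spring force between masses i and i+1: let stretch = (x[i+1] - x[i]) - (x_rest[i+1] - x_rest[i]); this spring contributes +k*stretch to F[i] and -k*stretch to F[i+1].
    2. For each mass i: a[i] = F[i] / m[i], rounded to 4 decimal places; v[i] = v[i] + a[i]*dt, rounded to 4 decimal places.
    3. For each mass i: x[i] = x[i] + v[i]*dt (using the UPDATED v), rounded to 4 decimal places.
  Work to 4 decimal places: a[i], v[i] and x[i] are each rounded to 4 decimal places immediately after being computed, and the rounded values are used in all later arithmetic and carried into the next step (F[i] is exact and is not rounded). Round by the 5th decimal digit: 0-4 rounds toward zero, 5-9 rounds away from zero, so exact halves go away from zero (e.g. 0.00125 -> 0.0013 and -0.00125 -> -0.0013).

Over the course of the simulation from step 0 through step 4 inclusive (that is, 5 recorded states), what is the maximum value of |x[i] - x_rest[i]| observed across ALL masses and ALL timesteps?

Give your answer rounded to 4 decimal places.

Answer: 1.9262

Derivation:
Step 0: x=[2.0000 5.0000] v=[0.0000 -1.0000]
Step 1: x=[2.0000 4.7500] v=[0.0000 -1.0000]
Step 2: x=[1.9844 4.5078] v=[-0.0625 -0.9688]
Step 3: x=[1.9390 4.2805] v=[-0.1817 -0.9092]
Step 4: x=[1.8524 4.0738] v=[-0.3463 -0.8269]
Max displacement = 1.9262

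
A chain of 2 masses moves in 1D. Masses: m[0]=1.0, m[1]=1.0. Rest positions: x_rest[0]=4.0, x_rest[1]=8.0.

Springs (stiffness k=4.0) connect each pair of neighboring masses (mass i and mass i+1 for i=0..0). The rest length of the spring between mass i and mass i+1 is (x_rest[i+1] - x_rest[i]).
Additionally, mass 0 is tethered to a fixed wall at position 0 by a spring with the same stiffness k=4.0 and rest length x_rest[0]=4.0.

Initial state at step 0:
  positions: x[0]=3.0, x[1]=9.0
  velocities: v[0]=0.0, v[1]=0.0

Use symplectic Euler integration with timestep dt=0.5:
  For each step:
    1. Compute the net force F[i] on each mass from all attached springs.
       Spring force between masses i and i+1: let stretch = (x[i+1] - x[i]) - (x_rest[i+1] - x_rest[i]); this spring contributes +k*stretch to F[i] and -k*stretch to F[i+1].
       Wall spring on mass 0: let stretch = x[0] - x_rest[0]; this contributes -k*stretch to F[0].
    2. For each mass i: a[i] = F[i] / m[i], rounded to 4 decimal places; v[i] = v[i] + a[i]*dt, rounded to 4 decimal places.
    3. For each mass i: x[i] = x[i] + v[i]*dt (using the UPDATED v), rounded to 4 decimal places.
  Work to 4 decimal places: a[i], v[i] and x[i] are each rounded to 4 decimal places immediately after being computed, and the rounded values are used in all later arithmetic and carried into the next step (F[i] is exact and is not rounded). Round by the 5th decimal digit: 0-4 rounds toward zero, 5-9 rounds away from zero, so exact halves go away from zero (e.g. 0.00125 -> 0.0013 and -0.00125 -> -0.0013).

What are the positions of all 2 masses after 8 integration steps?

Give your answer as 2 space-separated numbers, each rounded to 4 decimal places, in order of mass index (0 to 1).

Step 0: x=[3.0000 9.0000] v=[0.0000 0.0000]
Step 1: x=[6.0000 7.0000] v=[6.0000 -4.0000]
Step 2: x=[4.0000 8.0000] v=[-4.0000 2.0000]
Step 3: x=[2.0000 9.0000] v=[-4.0000 2.0000]
Step 4: x=[5.0000 7.0000] v=[6.0000 -4.0000]
Step 5: x=[5.0000 7.0000] v=[0.0000 0.0000]
Step 6: x=[2.0000 9.0000] v=[-6.0000 4.0000]
Step 7: x=[4.0000 8.0000] v=[4.0000 -2.0000]
Step 8: x=[6.0000 7.0000] v=[4.0000 -2.0000]

Answer: 6.0000 7.0000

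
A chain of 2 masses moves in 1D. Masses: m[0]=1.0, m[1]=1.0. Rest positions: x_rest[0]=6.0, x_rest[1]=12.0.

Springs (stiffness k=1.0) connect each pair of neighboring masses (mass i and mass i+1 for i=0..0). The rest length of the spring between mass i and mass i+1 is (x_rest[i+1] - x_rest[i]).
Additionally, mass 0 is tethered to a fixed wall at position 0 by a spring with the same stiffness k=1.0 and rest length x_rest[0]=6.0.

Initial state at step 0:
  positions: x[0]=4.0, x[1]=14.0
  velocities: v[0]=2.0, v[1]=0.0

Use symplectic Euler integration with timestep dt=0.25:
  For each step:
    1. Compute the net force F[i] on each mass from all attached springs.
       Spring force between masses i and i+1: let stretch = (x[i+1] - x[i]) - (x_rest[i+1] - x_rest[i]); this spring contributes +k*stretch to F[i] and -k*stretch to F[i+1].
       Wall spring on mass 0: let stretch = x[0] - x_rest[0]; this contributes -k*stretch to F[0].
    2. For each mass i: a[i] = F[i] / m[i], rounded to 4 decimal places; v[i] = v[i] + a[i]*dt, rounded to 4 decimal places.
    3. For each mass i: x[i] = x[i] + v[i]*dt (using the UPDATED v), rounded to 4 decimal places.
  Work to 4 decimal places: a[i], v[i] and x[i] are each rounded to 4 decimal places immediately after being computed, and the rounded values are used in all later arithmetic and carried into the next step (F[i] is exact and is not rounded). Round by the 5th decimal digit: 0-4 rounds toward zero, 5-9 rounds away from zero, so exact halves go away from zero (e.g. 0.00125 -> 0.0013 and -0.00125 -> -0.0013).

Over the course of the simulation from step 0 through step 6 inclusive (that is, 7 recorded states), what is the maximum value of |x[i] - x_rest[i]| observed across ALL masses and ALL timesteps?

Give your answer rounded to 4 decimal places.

Answer: 3.5936

Derivation:
Step 0: x=[4.0000 14.0000] v=[2.0000 0.0000]
Step 1: x=[4.8750 13.7500] v=[3.5000 -1.0000]
Step 2: x=[6.0000 13.3203] v=[4.5000 -1.7188]
Step 3: x=[7.2075 12.8081] v=[4.8301 -2.0489]
Step 4: x=[8.3146 12.3208] v=[4.4284 -1.9491]
Step 5: x=[9.1524 11.9581] v=[3.3513 -1.4507]
Step 6: x=[9.5936 11.7951] v=[1.7646 -0.6521]
Max displacement = 3.5936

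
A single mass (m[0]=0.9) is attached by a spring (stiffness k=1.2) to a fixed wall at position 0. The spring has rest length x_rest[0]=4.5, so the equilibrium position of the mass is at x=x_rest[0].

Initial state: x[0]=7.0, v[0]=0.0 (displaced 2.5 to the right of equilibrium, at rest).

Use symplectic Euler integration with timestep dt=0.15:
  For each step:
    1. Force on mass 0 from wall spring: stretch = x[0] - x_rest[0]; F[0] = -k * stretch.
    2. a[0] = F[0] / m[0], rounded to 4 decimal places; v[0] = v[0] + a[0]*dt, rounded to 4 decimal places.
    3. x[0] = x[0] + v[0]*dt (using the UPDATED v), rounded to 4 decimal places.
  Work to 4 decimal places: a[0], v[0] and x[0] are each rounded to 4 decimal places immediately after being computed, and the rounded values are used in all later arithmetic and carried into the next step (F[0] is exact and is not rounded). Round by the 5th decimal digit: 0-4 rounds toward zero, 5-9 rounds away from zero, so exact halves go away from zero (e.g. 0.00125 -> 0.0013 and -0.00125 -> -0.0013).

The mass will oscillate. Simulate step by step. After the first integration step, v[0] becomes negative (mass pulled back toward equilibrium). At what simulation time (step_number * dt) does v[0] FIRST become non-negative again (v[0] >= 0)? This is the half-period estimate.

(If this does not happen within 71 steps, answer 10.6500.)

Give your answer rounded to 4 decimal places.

Answer: 2.8500

Derivation:
Step 0: x=[7.0000] v=[0.0000]
Step 1: x=[6.9250] v=[-0.5000]
Step 2: x=[6.7773] v=[-0.9850]
Step 3: x=[6.5612] v=[-1.4405]
Step 4: x=[6.2833] v=[-1.8527]
Step 5: x=[5.9519] v=[-2.2094]
Step 6: x=[5.5769] v=[-2.4998]
Step 7: x=[5.1696] v=[-2.7152]
Step 8: x=[4.7422] v=[-2.8491]
Step 9: x=[4.3076] v=[-2.8975]
Step 10: x=[3.8788] v=[-2.8590]
Step 11: x=[3.4686] v=[-2.7348]
Step 12: x=[3.0893] v=[-2.5285]
Step 13: x=[2.7523] v=[-2.2464]
Step 14: x=[2.4678] v=[-1.8969]
Step 15: x=[2.2442] v=[-1.4905]
Step 16: x=[2.0883] v=[-1.0393]
Step 17: x=[2.0048] v=[-0.5570]
Step 18: x=[1.9961] v=[-0.0580]
Step 19: x=[2.0625] v=[0.4428]
First v>=0 after going negative at step 19, time=2.8500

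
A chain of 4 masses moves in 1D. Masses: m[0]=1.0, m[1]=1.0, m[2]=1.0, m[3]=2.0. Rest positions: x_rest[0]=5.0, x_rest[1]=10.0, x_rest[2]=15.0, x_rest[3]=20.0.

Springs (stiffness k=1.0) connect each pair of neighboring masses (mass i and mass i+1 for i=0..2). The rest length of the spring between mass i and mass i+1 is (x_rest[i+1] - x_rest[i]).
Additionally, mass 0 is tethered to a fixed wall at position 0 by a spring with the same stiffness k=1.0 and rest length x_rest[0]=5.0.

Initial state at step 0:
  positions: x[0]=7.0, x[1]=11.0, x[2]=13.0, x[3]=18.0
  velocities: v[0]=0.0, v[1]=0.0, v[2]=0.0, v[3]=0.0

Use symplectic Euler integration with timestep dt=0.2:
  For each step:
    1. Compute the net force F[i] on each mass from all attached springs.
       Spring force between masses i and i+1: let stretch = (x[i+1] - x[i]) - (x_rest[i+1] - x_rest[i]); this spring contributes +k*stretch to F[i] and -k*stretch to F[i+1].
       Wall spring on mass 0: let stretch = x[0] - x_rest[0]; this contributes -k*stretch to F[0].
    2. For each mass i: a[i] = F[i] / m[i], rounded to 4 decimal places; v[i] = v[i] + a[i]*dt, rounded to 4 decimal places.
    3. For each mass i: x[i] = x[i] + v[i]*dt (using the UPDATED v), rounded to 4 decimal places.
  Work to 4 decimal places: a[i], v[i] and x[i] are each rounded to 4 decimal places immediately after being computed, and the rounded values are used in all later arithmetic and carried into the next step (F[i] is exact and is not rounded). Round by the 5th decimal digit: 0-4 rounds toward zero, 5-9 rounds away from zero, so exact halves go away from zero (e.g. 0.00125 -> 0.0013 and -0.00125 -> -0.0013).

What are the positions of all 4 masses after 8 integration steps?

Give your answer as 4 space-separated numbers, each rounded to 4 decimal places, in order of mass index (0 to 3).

Step 0: x=[7.0000 11.0000 13.0000 18.0000] v=[0.0000 0.0000 0.0000 0.0000]
Step 1: x=[6.8800 10.9200 13.1200 18.0000] v=[-0.6000 -0.4000 0.6000 0.0000]
Step 2: x=[6.6464 10.7664 13.3472 18.0024] v=[-1.1680 -0.7680 1.1360 0.0120]
Step 3: x=[6.3117 10.5512 13.6574 18.0117] v=[-1.6733 -1.0758 1.5509 0.0465]
Step 4: x=[5.8942 10.2907 14.0175 18.0339] v=[-2.0877 -1.3025 1.8005 0.1111]
Step 5: x=[5.4168 10.0034 14.3892 18.0758] v=[-2.3872 -1.4364 1.8584 0.2095]
Step 6: x=[4.9062 9.7081 14.7329 18.1440] v=[-2.5532 -1.4766 1.7186 0.3408]
Step 7: x=[4.3914 9.4217 15.0121 18.2439] v=[-2.5741 -1.4320 1.3959 0.4997]
Step 8: x=[3.9021 9.1577 15.1969 18.3792] v=[-2.4463 -1.3200 0.9242 0.6765]

Answer: 3.9021 9.1577 15.1969 18.3792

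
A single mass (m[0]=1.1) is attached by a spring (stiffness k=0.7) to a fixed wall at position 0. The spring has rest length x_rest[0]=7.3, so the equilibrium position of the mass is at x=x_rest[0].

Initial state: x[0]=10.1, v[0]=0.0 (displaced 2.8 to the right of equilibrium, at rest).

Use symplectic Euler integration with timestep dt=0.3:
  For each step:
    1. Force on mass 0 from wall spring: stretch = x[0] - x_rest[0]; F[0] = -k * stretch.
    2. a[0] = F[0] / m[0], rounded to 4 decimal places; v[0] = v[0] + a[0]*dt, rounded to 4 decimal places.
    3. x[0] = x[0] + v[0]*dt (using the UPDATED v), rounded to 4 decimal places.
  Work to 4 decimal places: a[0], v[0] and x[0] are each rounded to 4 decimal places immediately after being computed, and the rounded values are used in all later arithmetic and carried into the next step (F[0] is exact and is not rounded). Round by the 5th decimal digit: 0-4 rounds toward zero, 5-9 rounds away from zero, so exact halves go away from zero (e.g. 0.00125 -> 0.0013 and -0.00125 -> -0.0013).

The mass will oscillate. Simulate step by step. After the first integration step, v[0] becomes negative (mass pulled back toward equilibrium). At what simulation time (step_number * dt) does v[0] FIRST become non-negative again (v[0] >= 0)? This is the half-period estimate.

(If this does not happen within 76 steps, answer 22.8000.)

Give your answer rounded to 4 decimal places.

Answer: 4.2000

Derivation:
Step 0: x=[10.1000] v=[0.0000]
Step 1: x=[9.9397] v=[-0.5345]
Step 2: x=[9.6282] v=[-1.0384]
Step 3: x=[9.1833] v=[-1.4829]
Step 4: x=[8.6306] v=[-1.8425]
Step 5: x=[8.0017] v=[-2.0965]
Step 6: x=[7.3326] v=[-2.2305]
Step 7: x=[6.6616] v=[-2.2367]
Step 8: x=[6.0272] v=[-2.1148]
Step 9: x=[5.4657] v=[-1.8718]
Step 10: x=[5.0092] v=[-1.5216]
Step 11: x=[4.6839] v=[-1.0843]
Step 12: x=[4.5084] v=[-0.5849]
Step 13: x=[4.4928] v=[-0.0520]
Step 14: x=[4.6380] v=[0.4839]
First v>=0 after going negative at step 14, time=4.2000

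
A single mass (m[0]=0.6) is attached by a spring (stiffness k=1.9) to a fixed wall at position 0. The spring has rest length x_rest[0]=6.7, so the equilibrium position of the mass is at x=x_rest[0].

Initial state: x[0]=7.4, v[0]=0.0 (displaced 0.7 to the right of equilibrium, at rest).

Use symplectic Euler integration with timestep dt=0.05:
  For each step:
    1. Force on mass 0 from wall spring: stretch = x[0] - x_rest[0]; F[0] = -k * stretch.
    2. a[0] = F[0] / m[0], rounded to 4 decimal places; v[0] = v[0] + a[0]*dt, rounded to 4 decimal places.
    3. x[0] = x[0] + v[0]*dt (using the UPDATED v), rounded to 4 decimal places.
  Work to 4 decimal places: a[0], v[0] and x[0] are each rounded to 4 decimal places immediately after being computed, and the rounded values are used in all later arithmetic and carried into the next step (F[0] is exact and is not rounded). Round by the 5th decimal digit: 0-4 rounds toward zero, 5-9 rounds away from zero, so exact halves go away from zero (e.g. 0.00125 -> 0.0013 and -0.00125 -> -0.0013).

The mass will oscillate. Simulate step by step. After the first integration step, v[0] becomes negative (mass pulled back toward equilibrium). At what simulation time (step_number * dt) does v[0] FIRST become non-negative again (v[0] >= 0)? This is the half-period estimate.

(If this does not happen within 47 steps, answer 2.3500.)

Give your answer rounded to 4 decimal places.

Step 0: x=[7.4000] v=[0.0000]
Step 1: x=[7.3945] v=[-0.1108]
Step 2: x=[7.3835] v=[-0.2208]
Step 3: x=[7.3671] v=[-0.3290]
Step 4: x=[7.3454] v=[-0.4346]
Step 5: x=[7.3186] v=[-0.5368]
Step 6: x=[7.2869] v=[-0.6347]
Step 7: x=[7.2505] v=[-0.7276]
Step 8: x=[7.2098] v=[-0.8148]
Step 9: x=[7.1650] v=[-0.8955]
Step 10: x=[7.1165] v=[-0.9691]
Step 11: x=[7.0648] v=[-1.0350]
Step 12: x=[7.0102] v=[-1.0928]
Step 13: x=[6.9531] v=[-1.1419]
Step 14: x=[6.8940] v=[-1.1820]
Step 15: x=[6.8334] v=[-1.2127]
Step 16: x=[6.7717] v=[-1.2338]
Step 17: x=[6.7094] v=[-1.2452]
Step 18: x=[6.6471] v=[-1.2467]
Step 19: x=[6.5852] v=[-1.2383]
Step 20: x=[6.5242] v=[-1.2201]
Step 21: x=[6.4646] v=[-1.1923]
Step 22: x=[6.4069] v=[-1.1550]
Step 23: x=[6.3515] v=[-1.1086]
Step 24: x=[6.2988] v=[-1.0534]
Step 25: x=[6.2493] v=[-0.9899]
Step 26: x=[6.2034] v=[-0.9185]
Step 27: x=[6.1614] v=[-0.8399]
Step 28: x=[6.1237] v=[-0.7546]
Step 29: x=[6.0905] v=[-0.6634]
Step 30: x=[6.0622] v=[-0.5669]
Step 31: x=[6.0389] v=[-0.4659]
Step 32: x=[6.0208] v=[-0.3612]
Step 33: x=[6.0081] v=[-0.2537]
Step 34: x=[6.0009] v=[-0.1442]
Step 35: x=[5.9992] v=[-0.0335]
Step 36: x=[6.0031] v=[0.0775]
First v>=0 after going negative at step 36, time=1.8000

Answer: 1.8000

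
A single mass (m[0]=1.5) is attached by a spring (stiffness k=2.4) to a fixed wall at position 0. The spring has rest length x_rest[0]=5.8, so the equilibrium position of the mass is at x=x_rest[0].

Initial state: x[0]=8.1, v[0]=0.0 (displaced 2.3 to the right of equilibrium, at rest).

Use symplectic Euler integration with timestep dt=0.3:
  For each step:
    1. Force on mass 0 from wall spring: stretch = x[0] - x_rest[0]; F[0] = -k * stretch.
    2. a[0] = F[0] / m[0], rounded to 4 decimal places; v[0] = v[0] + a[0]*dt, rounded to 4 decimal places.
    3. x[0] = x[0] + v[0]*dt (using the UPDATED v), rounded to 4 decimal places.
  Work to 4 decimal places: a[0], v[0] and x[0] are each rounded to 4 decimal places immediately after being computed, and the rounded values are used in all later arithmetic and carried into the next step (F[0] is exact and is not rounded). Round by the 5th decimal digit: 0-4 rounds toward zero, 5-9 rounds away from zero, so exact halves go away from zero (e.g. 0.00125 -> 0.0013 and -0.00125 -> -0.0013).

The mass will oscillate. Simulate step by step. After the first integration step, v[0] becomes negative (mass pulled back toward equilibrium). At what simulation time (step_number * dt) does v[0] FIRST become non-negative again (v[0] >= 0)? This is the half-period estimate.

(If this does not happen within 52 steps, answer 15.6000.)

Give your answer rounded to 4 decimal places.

Step 0: x=[8.1000] v=[0.0000]
Step 1: x=[7.7688] v=[-1.1040]
Step 2: x=[7.1541] v=[-2.0490]
Step 3: x=[6.3444] v=[-2.6990]
Step 4: x=[5.4563] v=[-2.9603]
Step 5: x=[4.6177] v=[-2.7953]
Step 6: x=[3.9494] v=[-2.2278]
Step 7: x=[3.5476] v=[-1.3395]
Step 8: x=[3.4701] v=[-0.2584]
Step 9: x=[3.7281] v=[0.8599]
First v>=0 after going negative at step 9, time=2.7000

Answer: 2.7000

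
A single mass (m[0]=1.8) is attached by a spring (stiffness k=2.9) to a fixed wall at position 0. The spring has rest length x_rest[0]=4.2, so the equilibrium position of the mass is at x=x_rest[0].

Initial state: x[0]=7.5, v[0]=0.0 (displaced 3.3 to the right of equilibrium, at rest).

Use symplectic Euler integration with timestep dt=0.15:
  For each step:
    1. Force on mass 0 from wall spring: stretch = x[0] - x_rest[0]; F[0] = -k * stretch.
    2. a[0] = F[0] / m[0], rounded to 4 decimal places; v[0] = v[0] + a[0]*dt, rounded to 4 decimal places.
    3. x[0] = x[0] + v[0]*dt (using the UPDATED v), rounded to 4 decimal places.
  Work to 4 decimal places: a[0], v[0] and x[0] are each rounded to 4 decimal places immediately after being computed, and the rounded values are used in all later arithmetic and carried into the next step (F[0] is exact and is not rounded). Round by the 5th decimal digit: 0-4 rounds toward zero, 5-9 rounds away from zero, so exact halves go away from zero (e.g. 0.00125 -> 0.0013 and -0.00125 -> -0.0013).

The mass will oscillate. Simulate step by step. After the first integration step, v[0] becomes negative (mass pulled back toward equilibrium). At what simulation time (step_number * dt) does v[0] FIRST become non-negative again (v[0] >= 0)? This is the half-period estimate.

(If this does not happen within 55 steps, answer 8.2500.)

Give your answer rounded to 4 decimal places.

Answer: 2.5500

Derivation:
Step 0: x=[7.5000] v=[0.0000]
Step 1: x=[7.3804] v=[-0.7975]
Step 2: x=[7.1455] v=[-1.5661]
Step 3: x=[6.8038] v=[-2.2779]
Step 4: x=[6.3677] v=[-2.9072]
Step 5: x=[5.8530] v=[-3.4311]
Step 6: x=[5.2784] v=[-3.8306]
Step 7: x=[4.6647] v=[-4.0912]
Step 8: x=[4.0342] v=[-4.2035]
Step 9: x=[3.4097] v=[-4.1634]
Step 10: x=[2.8138] v=[-3.9724]
Step 11: x=[2.2682] v=[-3.6374]
Step 12: x=[1.7926] v=[-3.1706]
Step 13: x=[1.4043] v=[-2.5888]
Step 14: x=[1.1173] v=[-1.9132]
Step 15: x=[0.9421] v=[-1.1682]
Step 16: x=[0.8850] v=[-0.3809]
Step 17: x=[0.9480] v=[0.4202]
First v>=0 after going negative at step 17, time=2.5500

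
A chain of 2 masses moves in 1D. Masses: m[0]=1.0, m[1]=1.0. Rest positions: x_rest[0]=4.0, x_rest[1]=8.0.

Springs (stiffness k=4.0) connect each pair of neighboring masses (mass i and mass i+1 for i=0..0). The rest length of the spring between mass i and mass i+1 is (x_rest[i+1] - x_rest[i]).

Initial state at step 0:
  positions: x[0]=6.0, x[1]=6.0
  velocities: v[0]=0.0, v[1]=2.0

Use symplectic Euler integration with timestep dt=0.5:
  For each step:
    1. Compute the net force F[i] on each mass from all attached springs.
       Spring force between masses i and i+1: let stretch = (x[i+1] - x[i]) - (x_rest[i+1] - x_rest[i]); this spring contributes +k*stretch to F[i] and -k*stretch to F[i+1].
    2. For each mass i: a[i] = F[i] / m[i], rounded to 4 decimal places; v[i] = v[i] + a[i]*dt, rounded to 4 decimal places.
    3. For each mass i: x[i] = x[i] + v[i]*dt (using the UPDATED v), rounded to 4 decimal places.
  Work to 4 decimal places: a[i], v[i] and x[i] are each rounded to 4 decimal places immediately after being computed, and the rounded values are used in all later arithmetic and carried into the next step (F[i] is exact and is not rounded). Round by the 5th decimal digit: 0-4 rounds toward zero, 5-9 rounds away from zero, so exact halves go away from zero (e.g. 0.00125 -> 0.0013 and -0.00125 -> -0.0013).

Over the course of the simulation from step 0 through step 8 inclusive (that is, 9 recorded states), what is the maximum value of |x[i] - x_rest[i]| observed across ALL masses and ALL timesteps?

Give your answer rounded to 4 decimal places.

Answer: 6.0000

Derivation:
Step 0: x=[6.0000 6.0000] v=[0.0000 2.0000]
Step 1: x=[2.0000 11.0000] v=[-8.0000 10.0000]
Step 2: x=[3.0000 11.0000] v=[2.0000 0.0000]
Step 3: x=[8.0000 7.0000] v=[10.0000 -8.0000]
Step 4: x=[8.0000 8.0000] v=[0.0000 2.0000]
Step 5: x=[4.0000 13.0000] v=[-8.0000 10.0000]
Step 6: x=[5.0000 13.0000] v=[2.0000 0.0000]
Step 7: x=[10.0000 9.0000] v=[10.0000 -8.0000]
Step 8: x=[10.0000 10.0000] v=[0.0000 2.0000]
Max displacement = 6.0000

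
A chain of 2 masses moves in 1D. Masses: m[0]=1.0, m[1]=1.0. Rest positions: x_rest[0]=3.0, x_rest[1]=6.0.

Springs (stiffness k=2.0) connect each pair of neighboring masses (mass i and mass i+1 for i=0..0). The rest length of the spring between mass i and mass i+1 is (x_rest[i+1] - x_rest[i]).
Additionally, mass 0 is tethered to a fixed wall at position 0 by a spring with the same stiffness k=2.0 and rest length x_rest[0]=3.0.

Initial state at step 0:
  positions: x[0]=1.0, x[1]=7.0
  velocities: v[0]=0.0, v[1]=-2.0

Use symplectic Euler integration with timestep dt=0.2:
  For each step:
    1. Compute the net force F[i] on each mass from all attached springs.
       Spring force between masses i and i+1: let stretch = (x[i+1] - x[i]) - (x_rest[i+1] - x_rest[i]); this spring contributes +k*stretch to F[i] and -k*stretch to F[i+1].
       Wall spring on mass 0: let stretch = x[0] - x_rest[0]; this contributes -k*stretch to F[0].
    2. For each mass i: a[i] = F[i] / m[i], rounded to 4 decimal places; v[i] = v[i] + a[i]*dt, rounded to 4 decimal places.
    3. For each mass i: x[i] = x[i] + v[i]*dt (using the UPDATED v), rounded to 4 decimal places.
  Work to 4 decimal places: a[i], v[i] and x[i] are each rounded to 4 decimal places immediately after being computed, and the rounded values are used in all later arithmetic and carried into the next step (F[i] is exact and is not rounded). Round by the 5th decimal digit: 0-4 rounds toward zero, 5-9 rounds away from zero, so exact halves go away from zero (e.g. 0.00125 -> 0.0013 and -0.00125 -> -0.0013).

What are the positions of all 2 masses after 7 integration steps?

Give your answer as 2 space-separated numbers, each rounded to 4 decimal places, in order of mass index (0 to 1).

Answer: 3.8165 3.2737

Derivation:
Step 0: x=[1.0000 7.0000] v=[0.0000 -2.0000]
Step 1: x=[1.4000 6.3600] v=[2.0000 -3.2000]
Step 2: x=[2.0848 5.5632] v=[3.4240 -3.9840]
Step 3: x=[2.8811 4.7281] v=[3.9814 -4.1754]
Step 4: x=[3.5947 3.9853] v=[3.5678 -3.7142]
Step 5: x=[4.0519 3.4512] v=[2.2862 -2.6704]
Step 6: x=[4.1369 3.2052] v=[0.4252 -1.2301]
Step 7: x=[3.8165 3.2737] v=[-1.6022 0.3426]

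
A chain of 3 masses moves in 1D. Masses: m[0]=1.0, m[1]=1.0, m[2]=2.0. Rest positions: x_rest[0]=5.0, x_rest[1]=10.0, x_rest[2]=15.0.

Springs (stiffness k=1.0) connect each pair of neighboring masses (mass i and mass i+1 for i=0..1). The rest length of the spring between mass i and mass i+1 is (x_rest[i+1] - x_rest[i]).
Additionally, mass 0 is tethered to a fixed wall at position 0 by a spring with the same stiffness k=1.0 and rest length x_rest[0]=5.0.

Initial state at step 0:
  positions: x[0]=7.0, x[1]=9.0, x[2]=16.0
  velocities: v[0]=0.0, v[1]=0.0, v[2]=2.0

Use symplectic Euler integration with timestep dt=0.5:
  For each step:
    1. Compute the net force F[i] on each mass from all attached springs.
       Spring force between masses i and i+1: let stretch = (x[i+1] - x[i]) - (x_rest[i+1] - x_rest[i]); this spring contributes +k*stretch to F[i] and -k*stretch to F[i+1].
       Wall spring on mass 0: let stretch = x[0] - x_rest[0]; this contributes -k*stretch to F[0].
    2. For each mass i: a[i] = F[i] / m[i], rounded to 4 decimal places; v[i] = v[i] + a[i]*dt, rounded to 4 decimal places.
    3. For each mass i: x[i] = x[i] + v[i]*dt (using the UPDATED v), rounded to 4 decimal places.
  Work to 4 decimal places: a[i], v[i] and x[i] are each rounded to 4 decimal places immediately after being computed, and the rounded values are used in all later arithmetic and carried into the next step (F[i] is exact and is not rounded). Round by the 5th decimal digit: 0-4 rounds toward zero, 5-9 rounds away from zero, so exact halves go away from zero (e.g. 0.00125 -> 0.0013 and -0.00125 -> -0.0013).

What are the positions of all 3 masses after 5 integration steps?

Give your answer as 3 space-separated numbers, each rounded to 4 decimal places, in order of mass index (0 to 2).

Step 0: x=[7.0000 9.0000 16.0000] v=[0.0000 0.0000 2.0000]
Step 1: x=[5.7500 10.2500 16.7500] v=[-2.5000 2.5000 1.5000]
Step 2: x=[4.1875 12.0000 17.3125] v=[-3.1250 3.5000 1.1250]
Step 3: x=[3.5313 13.1250 17.8360] v=[-1.3125 2.2500 1.0469]
Step 4: x=[4.3907 13.0293 18.3956] v=[1.7187 -0.1914 1.1192]
Step 5: x=[6.3121 12.1155 18.9094] v=[3.8427 -1.8276 1.0276]

Answer: 6.3121 12.1155 18.9094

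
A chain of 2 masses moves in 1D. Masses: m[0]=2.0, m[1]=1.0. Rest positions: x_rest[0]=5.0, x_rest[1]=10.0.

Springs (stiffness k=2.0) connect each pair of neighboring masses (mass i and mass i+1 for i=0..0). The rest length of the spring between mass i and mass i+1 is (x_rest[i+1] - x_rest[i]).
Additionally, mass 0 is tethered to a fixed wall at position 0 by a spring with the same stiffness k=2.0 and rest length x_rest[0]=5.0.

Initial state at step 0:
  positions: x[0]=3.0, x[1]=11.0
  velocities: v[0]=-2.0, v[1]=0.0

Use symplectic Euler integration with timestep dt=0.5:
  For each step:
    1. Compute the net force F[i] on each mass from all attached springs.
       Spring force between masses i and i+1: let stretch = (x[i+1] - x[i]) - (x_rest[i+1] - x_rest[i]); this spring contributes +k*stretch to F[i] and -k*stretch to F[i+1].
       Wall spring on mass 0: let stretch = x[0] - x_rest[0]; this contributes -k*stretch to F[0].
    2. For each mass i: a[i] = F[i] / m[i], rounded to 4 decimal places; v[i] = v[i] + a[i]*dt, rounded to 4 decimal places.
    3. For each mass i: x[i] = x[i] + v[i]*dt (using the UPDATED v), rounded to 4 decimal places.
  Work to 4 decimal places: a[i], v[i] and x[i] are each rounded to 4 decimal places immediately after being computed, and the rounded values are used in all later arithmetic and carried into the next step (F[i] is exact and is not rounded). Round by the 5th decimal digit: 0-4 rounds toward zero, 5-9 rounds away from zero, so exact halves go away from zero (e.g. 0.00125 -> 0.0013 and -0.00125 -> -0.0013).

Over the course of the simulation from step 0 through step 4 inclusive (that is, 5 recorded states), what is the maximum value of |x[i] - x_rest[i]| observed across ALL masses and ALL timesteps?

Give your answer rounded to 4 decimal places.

Step 0: x=[3.0000 11.0000] v=[-2.0000 0.0000]
Step 1: x=[3.2500 9.5000] v=[0.5000 -3.0000]
Step 2: x=[4.2500 7.3750] v=[2.0000 -4.2500]
Step 3: x=[4.9688 6.1875] v=[1.4375 -2.3750]
Step 4: x=[4.7500 6.8907] v=[-0.4376 1.4063]
Max displacement = 3.8125

Answer: 3.8125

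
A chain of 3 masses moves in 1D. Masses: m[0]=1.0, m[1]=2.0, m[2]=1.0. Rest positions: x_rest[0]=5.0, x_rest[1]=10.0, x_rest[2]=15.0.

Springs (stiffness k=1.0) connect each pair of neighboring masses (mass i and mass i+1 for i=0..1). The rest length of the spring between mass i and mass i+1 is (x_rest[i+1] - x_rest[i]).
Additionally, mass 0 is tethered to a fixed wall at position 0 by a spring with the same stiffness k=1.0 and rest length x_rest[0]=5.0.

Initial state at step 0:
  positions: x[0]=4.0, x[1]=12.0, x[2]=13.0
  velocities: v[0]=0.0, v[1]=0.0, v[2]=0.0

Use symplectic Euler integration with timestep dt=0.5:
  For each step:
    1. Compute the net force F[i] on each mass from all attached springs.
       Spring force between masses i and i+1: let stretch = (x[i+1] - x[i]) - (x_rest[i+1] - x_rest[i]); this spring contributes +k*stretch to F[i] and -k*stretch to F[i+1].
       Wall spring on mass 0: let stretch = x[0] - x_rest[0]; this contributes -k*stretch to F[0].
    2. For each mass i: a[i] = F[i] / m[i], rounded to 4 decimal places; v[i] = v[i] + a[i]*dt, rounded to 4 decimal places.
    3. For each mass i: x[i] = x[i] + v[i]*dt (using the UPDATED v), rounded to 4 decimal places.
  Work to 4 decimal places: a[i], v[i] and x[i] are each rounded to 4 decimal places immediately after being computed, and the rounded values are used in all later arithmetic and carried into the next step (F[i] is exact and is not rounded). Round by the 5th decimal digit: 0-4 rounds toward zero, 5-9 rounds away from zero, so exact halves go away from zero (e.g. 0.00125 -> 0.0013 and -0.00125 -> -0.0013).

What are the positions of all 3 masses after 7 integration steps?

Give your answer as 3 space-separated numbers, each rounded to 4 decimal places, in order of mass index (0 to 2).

Step 0: x=[4.0000 12.0000 13.0000] v=[0.0000 0.0000 0.0000]
Step 1: x=[5.0000 11.1250 14.0000] v=[2.0000 -1.7500 2.0000]
Step 2: x=[6.2813 9.8438 15.5313] v=[2.5625 -2.5625 3.0625]
Step 3: x=[6.8829 8.8282 16.8907] v=[1.2031 -2.0313 2.7188]
Step 4: x=[6.2501 8.5772 17.4845] v=[-1.2657 -0.5020 1.1876]
Step 5: x=[4.6365 9.1488 17.1015] v=[-3.2272 1.1431 -0.7661]
Step 6: x=[2.9919 10.1504 15.9803] v=[-3.2893 2.0032 -2.2425]
Step 7: x=[2.3889 10.9860 14.6516] v=[-1.2060 1.6711 -2.6575]

Answer: 2.3889 10.9860 14.6516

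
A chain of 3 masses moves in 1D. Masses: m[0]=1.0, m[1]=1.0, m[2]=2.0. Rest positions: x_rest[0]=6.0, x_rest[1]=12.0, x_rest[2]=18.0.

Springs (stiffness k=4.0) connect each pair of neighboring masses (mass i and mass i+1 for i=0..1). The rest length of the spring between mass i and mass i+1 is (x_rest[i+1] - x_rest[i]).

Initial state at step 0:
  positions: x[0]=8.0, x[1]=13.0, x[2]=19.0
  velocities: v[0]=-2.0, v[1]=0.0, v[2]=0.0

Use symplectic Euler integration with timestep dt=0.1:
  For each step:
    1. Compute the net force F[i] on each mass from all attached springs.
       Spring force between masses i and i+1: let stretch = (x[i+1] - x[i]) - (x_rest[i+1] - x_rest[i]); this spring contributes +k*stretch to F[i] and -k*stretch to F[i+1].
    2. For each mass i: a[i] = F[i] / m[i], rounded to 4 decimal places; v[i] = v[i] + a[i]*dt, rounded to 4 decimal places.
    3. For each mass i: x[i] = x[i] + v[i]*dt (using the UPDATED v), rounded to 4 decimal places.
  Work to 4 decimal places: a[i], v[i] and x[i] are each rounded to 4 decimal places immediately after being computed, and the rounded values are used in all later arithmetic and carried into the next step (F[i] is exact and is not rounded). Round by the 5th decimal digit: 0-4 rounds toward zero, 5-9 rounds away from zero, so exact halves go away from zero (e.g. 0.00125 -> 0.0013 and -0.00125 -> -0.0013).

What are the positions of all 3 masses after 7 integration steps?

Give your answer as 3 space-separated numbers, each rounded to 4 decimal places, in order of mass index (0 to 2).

Answer: 6.1961 13.2804 19.0618

Derivation:
Step 0: x=[8.0000 13.0000 19.0000] v=[-2.0000 0.0000 0.0000]
Step 1: x=[7.7600 13.0400 19.0000] v=[-2.4000 0.4000 0.0000]
Step 2: x=[7.4912 13.1072 19.0008] v=[-2.6880 0.6720 0.0080]
Step 3: x=[7.2070 13.1855 19.0037] v=[-2.8416 0.7830 0.0293]
Step 4: x=[6.9220 13.2574 19.0103] v=[-2.8502 0.7189 0.0657]
Step 5: x=[6.6504 13.3060 19.0218] v=[-2.7160 0.4859 0.1151]
Step 6: x=[6.4050 13.3170 19.0390] v=[-2.4538 0.1100 0.1719]
Step 7: x=[6.1961 13.2804 19.0618] v=[-2.0890 -0.3660 0.2275]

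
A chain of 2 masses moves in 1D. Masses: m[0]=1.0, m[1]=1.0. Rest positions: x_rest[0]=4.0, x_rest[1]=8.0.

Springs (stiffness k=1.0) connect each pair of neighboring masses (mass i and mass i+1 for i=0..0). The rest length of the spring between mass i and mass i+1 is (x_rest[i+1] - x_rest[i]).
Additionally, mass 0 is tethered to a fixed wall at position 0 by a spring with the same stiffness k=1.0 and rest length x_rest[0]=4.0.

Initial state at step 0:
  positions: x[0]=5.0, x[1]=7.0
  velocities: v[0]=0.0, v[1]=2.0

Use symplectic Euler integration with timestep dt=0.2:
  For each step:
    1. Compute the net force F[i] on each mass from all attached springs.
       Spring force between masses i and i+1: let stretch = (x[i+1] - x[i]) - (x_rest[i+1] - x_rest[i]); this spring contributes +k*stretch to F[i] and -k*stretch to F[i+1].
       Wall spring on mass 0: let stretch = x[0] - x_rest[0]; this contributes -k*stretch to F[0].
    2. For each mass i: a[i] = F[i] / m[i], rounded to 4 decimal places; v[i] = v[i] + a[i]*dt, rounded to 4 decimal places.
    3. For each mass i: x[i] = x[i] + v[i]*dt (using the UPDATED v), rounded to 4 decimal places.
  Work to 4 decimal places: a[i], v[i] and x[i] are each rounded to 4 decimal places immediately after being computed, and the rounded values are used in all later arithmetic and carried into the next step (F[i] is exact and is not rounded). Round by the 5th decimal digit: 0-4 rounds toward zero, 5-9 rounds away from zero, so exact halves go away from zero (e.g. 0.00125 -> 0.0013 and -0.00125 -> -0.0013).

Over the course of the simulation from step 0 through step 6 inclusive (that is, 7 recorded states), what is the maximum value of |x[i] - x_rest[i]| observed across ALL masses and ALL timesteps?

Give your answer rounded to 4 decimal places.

Answer: 2.0933

Derivation:
Step 0: x=[5.0000 7.0000] v=[0.0000 2.0000]
Step 1: x=[4.8800 7.4800] v=[-0.6000 2.4000]
Step 2: x=[4.6688 8.0160] v=[-1.0560 2.6800]
Step 3: x=[4.4047 8.5781] v=[-1.3203 2.8106]
Step 4: x=[4.1314 9.1333] v=[-1.3666 2.7759]
Step 5: x=[3.8929 9.6484] v=[-1.1925 2.5755]
Step 6: x=[3.7289 10.0933] v=[-0.8200 2.2244]
Max displacement = 2.0933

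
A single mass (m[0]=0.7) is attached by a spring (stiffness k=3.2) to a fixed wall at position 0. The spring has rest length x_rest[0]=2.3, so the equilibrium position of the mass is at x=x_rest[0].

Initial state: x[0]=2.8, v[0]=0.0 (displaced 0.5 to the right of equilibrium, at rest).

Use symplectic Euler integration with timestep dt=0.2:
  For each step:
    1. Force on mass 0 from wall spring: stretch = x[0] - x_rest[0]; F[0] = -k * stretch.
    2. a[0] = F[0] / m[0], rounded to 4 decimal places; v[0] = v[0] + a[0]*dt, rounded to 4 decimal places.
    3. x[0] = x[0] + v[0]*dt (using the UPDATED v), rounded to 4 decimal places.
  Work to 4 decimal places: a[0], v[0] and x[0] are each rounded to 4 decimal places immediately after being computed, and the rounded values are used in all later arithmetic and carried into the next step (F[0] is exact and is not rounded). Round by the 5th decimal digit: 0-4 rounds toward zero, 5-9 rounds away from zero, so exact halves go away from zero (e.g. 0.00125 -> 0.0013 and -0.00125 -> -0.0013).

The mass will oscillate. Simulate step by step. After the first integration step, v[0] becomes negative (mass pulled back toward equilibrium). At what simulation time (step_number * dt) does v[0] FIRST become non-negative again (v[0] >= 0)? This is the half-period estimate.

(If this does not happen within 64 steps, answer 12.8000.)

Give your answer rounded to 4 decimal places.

Step 0: x=[2.8000] v=[0.0000]
Step 1: x=[2.7086] v=[-0.4571]
Step 2: x=[2.5425] v=[-0.8307]
Step 3: x=[2.3320] v=[-1.0524]
Step 4: x=[2.1157] v=[-1.0817]
Step 5: x=[1.9331] v=[-0.9132]
Step 6: x=[1.8176] v=[-0.5777]
Step 7: x=[1.7903] v=[-0.1366]
Step 8: x=[1.8562] v=[0.3294]
First v>=0 after going negative at step 8, time=1.6000

Answer: 1.6000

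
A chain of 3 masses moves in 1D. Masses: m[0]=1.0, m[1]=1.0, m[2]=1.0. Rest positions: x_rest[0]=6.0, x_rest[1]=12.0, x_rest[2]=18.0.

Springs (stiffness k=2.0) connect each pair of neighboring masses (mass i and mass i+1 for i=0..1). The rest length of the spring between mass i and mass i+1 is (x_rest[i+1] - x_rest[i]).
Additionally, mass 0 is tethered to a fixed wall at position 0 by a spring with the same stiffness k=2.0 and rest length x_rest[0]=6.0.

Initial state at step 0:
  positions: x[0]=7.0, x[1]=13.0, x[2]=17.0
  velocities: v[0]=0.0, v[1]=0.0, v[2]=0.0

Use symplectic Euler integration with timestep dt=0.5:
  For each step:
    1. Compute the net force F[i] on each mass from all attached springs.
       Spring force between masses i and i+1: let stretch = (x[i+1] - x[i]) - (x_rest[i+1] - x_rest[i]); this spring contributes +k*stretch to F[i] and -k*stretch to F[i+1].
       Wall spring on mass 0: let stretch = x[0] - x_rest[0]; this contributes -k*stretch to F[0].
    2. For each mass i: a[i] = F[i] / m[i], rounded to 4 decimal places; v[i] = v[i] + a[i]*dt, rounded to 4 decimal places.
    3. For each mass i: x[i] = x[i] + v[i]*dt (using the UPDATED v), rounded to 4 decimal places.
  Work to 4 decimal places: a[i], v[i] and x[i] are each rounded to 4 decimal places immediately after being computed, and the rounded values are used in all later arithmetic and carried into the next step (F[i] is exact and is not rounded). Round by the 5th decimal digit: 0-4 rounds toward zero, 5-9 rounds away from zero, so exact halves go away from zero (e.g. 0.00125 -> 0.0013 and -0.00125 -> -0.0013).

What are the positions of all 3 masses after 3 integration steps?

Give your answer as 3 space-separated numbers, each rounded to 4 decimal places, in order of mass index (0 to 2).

Answer: 4.6250 11.5000 19.1250

Derivation:
Step 0: x=[7.0000 13.0000 17.0000] v=[0.0000 0.0000 0.0000]
Step 1: x=[6.5000 12.0000 18.0000] v=[-1.0000 -2.0000 2.0000]
Step 2: x=[5.5000 11.2500 19.0000] v=[-2.0000 -1.5000 2.0000]
Step 3: x=[4.6250 11.5000 19.1250] v=[-1.7500 0.5000 0.2500]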